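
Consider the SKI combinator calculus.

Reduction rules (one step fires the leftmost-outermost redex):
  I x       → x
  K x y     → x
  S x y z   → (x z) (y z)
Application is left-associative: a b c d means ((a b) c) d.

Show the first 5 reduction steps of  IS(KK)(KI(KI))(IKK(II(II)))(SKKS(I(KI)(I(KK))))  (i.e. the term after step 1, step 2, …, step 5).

  start: IS(KK)(KI(KI))(IKK(II(II)))(SKKS(I(KI)(I(KK))))
  [1] S(KK)(KI(KI))(IKK(II(II)))(SKKS(I(KI)(I(KK))))
  [2] KK(IKK(II(II)))(KI(KI)(IKK(II(II))))(SKKS(I(KI)(I(KK))))
  [3] K(KI(KI)(IKK(II(II))))(SKKS(I(KI)(I(KK))))
  [4] KI(KI)(IKK(II(II)))
  [5] I(IKK(II(II)))

Answer: after 5 steps: I(IKK(II(II)))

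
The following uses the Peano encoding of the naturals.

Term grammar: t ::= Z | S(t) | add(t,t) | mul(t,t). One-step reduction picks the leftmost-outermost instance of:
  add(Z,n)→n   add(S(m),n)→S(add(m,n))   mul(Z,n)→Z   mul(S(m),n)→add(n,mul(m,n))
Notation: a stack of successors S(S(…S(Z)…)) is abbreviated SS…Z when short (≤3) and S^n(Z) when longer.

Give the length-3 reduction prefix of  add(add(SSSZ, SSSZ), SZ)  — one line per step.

Answer: after 3 steps: S(add(S(add(SZ, SSSZ)), SZ))

Working:
  start: add(add(SSSZ, SSSZ), SZ)
  step 1: add(S(add(SSZ, SSSZ)), SZ)
  step 2: S(add(add(SSZ, SSSZ), SZ))
  step 3: S(add(S(add(SZ, SSSZ)), SZ))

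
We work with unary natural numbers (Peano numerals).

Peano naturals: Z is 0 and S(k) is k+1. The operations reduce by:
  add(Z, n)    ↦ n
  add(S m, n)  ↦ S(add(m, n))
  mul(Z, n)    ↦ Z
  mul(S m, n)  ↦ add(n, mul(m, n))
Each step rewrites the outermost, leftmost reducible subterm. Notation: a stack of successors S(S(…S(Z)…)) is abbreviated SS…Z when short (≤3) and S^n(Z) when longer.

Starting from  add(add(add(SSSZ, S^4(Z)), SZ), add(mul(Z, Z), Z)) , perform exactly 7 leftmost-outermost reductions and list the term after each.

  start: add(add(add(SSSZ, S^4(Z)), SZ), add(mul(Z, Z), Z))
  [1] add(add(S(add(SSZ, S^4(Z))), SZ), add(mul(Z, Z), Z))
  [2] add(S(add(add(SSZ, S^4(Z)), SZ)), add(mul(Z, Z), Z))
  [3] S(add(add(add(SSZ, S^4(Z)), SZ), add(mul(Z, Z), Z)))
  [4] S(add(add(S(add(SZ, S^4(Z))), SZ), add(mul(Z, Z), Z)))
  [5] S(add(S(add(add(SZ, S^4(Z)), SZ)), add(mul(Z, Z), Z)))
  [6] S(S(add(add(add(SZ, S^4(Z)), SZ), add(mul(Z, Z), Z))))
  [7] S(S(add(add(S(add(Z, S^4(Z))), SZ), add(mul(Z, Z), Z))))

Answer: after 7 steps: S(S(add(add(S(add(Z, S^4(Z))), SZ), add(mul(Z, Z), Z))))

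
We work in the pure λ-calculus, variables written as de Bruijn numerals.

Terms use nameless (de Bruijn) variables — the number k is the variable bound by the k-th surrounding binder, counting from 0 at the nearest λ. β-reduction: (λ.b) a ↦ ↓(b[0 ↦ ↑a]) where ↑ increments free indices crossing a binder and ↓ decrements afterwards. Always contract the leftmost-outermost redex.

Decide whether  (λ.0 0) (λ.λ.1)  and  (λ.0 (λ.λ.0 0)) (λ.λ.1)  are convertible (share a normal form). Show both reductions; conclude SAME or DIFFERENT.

Answer: DIFFERENT — A ⇓ λ.λ.λ.1, B ⇓ λ.λ.λ.0 0

Reduction:
Term A:
  start: (λ.0 0) (λ.λ.1)
  [1] (λ.λ.1) (λ.λ.1)
  [2] λ.λ.λ.1

Term B:
  start: (λ.0 (λ.λ.0 0)) (λ.λ.1)
  [1] (λ.λ.1) (λ.λ.0 0)
  [2] λ.λ.λ.0 0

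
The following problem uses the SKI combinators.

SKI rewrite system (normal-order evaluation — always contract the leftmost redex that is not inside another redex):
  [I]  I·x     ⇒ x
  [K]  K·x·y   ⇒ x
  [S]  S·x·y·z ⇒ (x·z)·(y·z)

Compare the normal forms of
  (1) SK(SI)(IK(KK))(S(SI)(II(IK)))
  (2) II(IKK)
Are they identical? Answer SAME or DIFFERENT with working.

Term A:
  start: SK(SI)(IK(KK))(S(SI)(II(IK)))
  →1  K(IK(KK))(SI(IK(KK)))(S(SI)(II(IK)))
  →2  IK(KK)(S(SI)(II(IK)))
  →3  K(KK)(S(SI)(II(IK)))
  →4  KK

Term B:
  start: II(IKK)
  →1  I(IKK)
  →2  IKK
  →3  KK

Answer: SAME — A ⇓ KK, B ⇓ KK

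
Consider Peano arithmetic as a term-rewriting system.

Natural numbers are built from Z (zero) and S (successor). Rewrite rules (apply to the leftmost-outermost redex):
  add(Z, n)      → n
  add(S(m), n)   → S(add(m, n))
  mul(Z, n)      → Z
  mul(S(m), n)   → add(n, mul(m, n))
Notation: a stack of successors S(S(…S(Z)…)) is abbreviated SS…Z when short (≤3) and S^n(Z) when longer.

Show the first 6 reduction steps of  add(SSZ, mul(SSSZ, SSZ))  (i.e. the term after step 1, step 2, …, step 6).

Answer: after 6 steps: S(S(S(S(add(Z, mul(SSZ, SSZ))))))

Reduction:
  start: add(SSZ, mul(SSSZ, SSZ))
  [1] S(add(SZ, mul(SSSZ, SSZ)))
  [2] S(S(add(Z, mul(SSSZ, SSZ))))
  [3] S(S(mul(SSSZ, SSZ)))
  [4] S(S(add(SSZ, mul(SSZ, SSZ))))
  [5] S(S(S(add(SZ, mul(SSZ, SSZ)))))
  [6] S(S(S(S(add(Z, mul(SSZ, SSZ))))))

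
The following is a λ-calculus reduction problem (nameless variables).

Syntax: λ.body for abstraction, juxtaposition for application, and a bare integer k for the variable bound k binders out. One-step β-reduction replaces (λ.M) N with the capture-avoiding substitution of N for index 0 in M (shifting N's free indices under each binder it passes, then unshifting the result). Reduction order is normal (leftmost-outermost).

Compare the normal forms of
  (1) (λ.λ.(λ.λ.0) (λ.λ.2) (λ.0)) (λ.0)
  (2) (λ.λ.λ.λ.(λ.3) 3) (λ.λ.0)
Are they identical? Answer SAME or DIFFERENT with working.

Term A:
  start: (λ.λ.(λ.λ.0) (λ.λ.2) (λ.0)) (λ.0)
  step 1: λ.(λ.λ.0) (λ.λ.2) (λ.0)
  step 2: λ.(λ.0) (λ.0)
  step 3: λ.λ.0

Term B:
  start: (λ.λ.λ.λ.(λ.3) 3) (λ.λ.0)
  step 1: λ.λ.λ.(λ.3) (λ.λ.0)
  step 2: λ.λ.λ.2

Answer: DIFFERENT — A ⇓ λ.λ.0, B ⇓ λ.λ.λ.2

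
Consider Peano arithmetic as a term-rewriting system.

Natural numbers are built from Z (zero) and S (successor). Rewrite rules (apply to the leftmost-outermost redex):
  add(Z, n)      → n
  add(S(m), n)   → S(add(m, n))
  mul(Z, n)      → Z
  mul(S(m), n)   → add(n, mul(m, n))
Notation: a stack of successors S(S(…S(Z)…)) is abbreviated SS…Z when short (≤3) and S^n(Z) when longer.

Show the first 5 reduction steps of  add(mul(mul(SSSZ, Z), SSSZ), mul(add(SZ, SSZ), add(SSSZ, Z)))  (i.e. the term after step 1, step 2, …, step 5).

Answer: after 5 steps: add(mul(add(Z, mul(Z, Z)), SSSZ), mul(add(SZ, SSZ), add(SSSZ, Z)))

Derivation:
  start: add(mul(mul(SSSZ, Z), SSSZ), mul(add(SZ, SSZ), add(SSSZ, Z)))
  step 1: add(mul(add(Z, mul(SSZ, Z)), SSSZ), mul(add(SZ, SSZ), add(SSSZ, Z)))
  step 2: add(mul(mul(SSZ, Z), SSSZ), mul(add(SZ, SSZ), add(SSSZ, Z)))
  step 3: add(mul(add(Z, mul(SZ, Z)), SSSZ), mul(add(SZ, SSZ), add(SSSZ, Z)))
  step 4: add(mul(mul(SZ, Z), SSSZ), mul(add(SZ, SSZ), add(SSSZ, Z)))
  step 5: add(mul(add(Z, mul(Z, Z)), SSSZ), mul(add(SZ, SSZ), add(SSSZ, Z)))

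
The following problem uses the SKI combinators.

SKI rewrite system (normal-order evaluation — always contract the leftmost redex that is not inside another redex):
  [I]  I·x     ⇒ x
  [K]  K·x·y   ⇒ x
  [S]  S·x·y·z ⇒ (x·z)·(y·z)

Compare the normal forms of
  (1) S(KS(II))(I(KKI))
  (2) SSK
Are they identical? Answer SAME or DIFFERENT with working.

Term A:
  start: S(KS(II))(I(KKI))
  [1] SS(I(KKI))
  [2] SS(KKI)
  [3] SSK

Term B:
  start: SSK

Answer: SAME — A ⇓ SSK, B ⇓ SSK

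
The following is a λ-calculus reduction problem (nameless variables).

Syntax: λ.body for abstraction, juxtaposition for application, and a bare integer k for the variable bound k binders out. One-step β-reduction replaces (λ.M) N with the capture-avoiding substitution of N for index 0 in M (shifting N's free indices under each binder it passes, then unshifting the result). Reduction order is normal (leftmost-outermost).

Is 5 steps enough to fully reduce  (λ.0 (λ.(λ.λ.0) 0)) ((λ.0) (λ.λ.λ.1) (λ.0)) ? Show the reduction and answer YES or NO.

Answer: YES — reaches normal form λ.λ.λ.0 in 5 ≤ 5 steps

Derivation:
  start: (λ.0 (λ.(λ.λ.0) 0)) ((λ.0) (λ.λ.λ.1) (λ.0))
  step 1: (λ.0) (λ.λ.λ.1) (λ.0) (λ.(λ.λ.0) 0)
  step 2: (λ.λ.λ.1) (λ.0) (λ.(λ.λ.0) 0)
  step 3: (λ.λ.1) (λ.(λ.λ.0) 0)
  step 4: λ.λ.(λ.λ.0) 0
  step 5: λ.λ.λ.0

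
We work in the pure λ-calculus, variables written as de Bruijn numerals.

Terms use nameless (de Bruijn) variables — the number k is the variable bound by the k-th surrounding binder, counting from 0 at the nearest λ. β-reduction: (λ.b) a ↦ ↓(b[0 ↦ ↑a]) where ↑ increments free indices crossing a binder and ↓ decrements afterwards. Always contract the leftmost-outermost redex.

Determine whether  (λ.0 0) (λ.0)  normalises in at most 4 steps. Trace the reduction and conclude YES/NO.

Answer: YES — reaches normal form λ.0 in 2 ≤ 4 steps

Reduction:
  start: (λ.0 0) (λ.0)
  step 1: (λ.0) (λ.0)
  step 2: λ.0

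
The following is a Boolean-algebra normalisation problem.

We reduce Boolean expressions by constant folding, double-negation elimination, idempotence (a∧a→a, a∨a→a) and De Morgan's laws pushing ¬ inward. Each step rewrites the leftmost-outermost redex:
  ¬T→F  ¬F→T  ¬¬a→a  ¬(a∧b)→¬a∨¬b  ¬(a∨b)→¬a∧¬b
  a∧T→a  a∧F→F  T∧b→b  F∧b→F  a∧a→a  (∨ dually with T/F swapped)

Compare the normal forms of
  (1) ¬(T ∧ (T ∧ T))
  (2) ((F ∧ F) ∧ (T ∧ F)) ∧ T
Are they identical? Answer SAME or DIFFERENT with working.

Term A:
  start: ¬(T ∧ (T ∧ T))
  [1] ¬T ∨ ¬(T ∧ T)
  [2] F ∨ ¬(T ∧ T)
  [3] ¬(T ∧ T)
  [4] ¬T ∨ ¬T
  [5] ¬T
  [6] F

Term B:
  start: ((F ∧ F) ∧ (T ∧ F)) ∧ T
  [1] (F ∧ F) ∧ (T ∧ F)
  [2] F ∧ (T ∧ F)
  [3] F

Answer: SAME — A ⇓ F, B ⇓ F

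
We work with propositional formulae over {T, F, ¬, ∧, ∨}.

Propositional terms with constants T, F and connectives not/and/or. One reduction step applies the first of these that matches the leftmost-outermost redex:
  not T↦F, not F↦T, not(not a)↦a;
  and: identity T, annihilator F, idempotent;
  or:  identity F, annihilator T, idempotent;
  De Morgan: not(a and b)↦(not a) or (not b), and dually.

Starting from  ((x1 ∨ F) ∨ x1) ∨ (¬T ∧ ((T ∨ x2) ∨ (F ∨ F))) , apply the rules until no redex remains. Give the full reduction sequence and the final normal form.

  start: ((x1 ∨ F) ∨ x1) ∨ (¬T ∧ ((T ∨ x2) ∨ (F ∨ F)))
  →1  (x1 ∨ x1) ∨ (¬T ∧ ((T ∨ x2) ∨ (F ∨ F)))
  →2  x1 ∨ (¬T ∧ ((T ∨ x2) ∨ (F ∨ F)))
  →3  x1 ∨ (F ∧ ((T ∨ x2) ∨ (F ∨ F)))
  →4  x1 ∨ F
  →5  x1

Answer: normal form = x1  (in 5 steps)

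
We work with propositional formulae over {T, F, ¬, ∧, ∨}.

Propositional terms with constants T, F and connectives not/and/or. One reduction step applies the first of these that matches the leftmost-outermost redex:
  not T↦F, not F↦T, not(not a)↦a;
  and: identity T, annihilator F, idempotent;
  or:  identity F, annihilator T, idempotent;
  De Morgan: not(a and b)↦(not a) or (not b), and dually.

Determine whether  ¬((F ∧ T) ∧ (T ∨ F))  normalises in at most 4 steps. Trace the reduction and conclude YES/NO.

  start: ¬((F ∧ T) ∧ (T ∨ F))
  →1  ¬(F ∧ T) ∨ ¬(T ∨ F)
  →2  (¬F ∨ ¬T) ∨ ¬(T ∨ F)
  →3  (T ∨ ¬T) ∨ ¬(T ∨ F)
  →4  T ∨ ¬(T ∨ F)

Answer: NO — after 4 steps the term is T ∨ ¬(T ∨ F), not yet normal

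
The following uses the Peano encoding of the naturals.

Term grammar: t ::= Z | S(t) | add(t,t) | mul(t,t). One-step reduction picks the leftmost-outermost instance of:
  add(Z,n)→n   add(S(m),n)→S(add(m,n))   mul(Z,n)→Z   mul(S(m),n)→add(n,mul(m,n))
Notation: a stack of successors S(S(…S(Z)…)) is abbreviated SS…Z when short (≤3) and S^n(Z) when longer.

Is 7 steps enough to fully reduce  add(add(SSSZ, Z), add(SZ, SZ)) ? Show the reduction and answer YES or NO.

  start: add(add(SSSZ, Z), add(SZ, SZ))
  step 1: add(S(add(SSZ, Z)), add(SZ, SZ))
  step 2: S(add(add(SSZ, Z), add(SZ, SZ)))
  step 3: S(add(S(add(SZ, Z)), add(SZ, SZ)))
  step 4: S(S(add(add(SZ, Z), add(SZ, SZ))))
  step 5: S(S(add(S(add(Z, Z)), add(SZ, SZ))))
  step 6: S(S(S(add(add(Z, Z), add(SZ, SZ)))))
  step 7: S(S(S(add(Z, add(SZ, SZ)))))

Answer: NO — after 7 steps the term is S(S(S(add(Z, add(SZ, SZ))))), not yet normal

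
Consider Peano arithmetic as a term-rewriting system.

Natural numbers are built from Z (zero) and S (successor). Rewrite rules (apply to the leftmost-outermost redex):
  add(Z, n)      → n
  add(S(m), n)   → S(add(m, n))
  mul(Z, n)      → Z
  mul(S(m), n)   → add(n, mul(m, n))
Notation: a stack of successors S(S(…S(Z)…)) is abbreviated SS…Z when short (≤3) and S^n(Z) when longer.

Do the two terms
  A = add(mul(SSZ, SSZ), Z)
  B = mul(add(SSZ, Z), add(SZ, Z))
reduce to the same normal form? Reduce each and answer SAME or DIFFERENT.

Answer: DIFFERENT — A ⇓ S^4(Z), B ⇓ SSZ

Reduction:
Term A:
  start: add(mul(SSZ, SSZ), Z)
  →1  add(add(SSZ, mul(SZ, SSZ)), Z)
  →2  add(S(add(SZ, mul(SZ, SSZ))), Z)
  →3  S(add(add(SZ, mul(SZ, SSZ)), Z))
  →4  S(add(S(add(Z, mul(SZ, SSZ))), Z))
  →5  S(S(add(add(Z, mul(SZ, SSZ)), Z)))
  →6  S(S(add(mul(SZ, SSZ), Z)))
  →7  S(S(add(add(SSZ, mul(Z, SSZ)), Z)))
  →8  S(S(add(S(add(SZ, mul(Z, SSZ))), Z)))
  →9  S(S(S(add(add(SZ, mul(Z, SSZ)), Z))))
  →10  S(S(S(add(S(add(Z, mul(Z, SSZ))), Z))))
  →11  S(S(S(S(add(add(Z, mul(Z, SSZ)), Z)))))
  →12  S(S(S(S(add(mul(Z, SSZ), Z)))))
  →13  S(S(S(S(add(Z, Z)))))
  →14  S^4(Z)

Term B:
  start: mul(add(SSZ, Z), add(SZ, Z))
  →1  mul(S(add(SZ, Z)), add(SZ, Z))
  →2  add(add(SZ, Z), mul(add(SZ, Z), add(SZ, Z)))
  →3  add(S(add(Z, Z)), mul(add(SZ, Z), add(SZ, Z)))
  →4  S(add(add(Z, Z), mul(add(SZ, Z), add(SZ, Z))))
  →5  S(add(Z, mul(add(SZ, Z), add(SZ, Z))))
  →6  S(mul(add(SZ, Z), add(SZ, Z)))
  →7  S(mul(S(add(Z, Z)), add(SZ, Z)))
  →8  S(add(add(SZ, Z), mul(add(Z, Z), add(SZ, Z))))
  →9  S(add(S(add(Z, Z)), mul(add(Z, Z), add(SZ, Z))))
  →10  S(S(add(add(Z, Z), mul(add(Z, Z), add(SZ, Z)))))
  →11  S(S(add(Z, mul(add(Z, Z), add(SZ, Z)))))
  →12  S(S(mul(add(Z, Z), add(SZ, Z))))
  →13  S(S(mul(Z, add(SZ, Z))))
  →14  SSZ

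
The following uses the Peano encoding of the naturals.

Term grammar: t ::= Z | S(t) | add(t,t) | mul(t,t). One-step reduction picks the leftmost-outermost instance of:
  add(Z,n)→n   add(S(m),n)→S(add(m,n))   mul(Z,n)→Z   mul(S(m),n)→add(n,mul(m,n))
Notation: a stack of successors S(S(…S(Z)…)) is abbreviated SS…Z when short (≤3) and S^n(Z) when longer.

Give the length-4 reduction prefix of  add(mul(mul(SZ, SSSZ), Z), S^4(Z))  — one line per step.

Answer: after 4 steps: add(mul(add(SSZ, mul(Z, SSSZ)), Z), S^4(Z))

Derivation:
  start: add(mul(mul(SZ, SSSZ), Z), S^4(Z))
  [1] add(mul(add(SSSZ, mul(Z, SSSZ)), Z), S^4(Z))
  [2] add(mul(S(add(SSZ, mul(Z, SSSZ))), Z), S^4(Z))
  [3] add(add(Z, mul(add(SSZ, mul(Z, SSSZ)), Z)), S^4(Z))
  [4] add(mul(add(SSZ, mul(Z, SSSZ)), Z), S^4(Z))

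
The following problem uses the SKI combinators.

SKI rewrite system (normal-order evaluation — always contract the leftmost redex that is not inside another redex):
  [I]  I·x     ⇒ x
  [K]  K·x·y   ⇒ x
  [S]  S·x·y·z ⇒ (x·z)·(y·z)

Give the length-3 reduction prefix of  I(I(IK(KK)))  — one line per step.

Answer: after 3 steps: K(KK)

Working:
  start: I(I(IK(KK)))
  step 1: I(IK(KK))
  step 2: IK(KK)
  step 3: K(KK)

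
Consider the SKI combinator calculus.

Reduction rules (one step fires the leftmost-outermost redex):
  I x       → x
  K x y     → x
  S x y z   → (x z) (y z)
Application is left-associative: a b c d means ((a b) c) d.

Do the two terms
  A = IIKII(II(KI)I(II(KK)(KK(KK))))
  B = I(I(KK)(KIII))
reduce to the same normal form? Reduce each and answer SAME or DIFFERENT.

Term A:
  start: IIKII(II(KI)I(II(KK)(KK(KK))))
  [1] IKII(II(KI)I(II(KK)(KK(KK))))
  [2] KII(II(KI)I(II(KK)(KK(KK))))
  [3] I(II(KI)I(II(KK)(KK(KK))))
  [4] II(KI)I(II(KK)(KK(KK)))
  [5] I(KI)I(II(KK)(KK(KK)))
  [6] KII(II(KK)(KK(KK)))
  [7] I(II(KK)(KK(KK)))
  [8] II(KK)(KK(KK))
  [9] I(KK)(KK(KK))
  [10] KK(KK(KK))
  [11] K

Term B:
  start: I(I(KK)(KIII))
  [1] I(KK)(KIII)
  [2] KK(KIII)
  [3] K

Answer: SAME — A ⇓ K, B ⇓ K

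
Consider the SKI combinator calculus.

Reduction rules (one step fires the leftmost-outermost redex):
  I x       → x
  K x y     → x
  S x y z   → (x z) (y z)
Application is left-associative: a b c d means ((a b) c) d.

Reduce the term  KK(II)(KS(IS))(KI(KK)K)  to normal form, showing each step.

  start: KK(II)(KS(IS))(KI(KK)K)
  step 1: K(KS(IS))(KI(KK)K)
  step 2: KS(IS)
  step 3: S

Answer: normal form = S  (in 3 steps)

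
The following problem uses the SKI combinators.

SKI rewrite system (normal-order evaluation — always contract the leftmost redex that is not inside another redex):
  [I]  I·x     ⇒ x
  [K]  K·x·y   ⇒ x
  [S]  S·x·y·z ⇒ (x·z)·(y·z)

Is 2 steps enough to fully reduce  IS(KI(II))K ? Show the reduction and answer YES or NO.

Answer: YES — reaches normal form SIK in 2 ≤ 2 steps

Derivation:
  start: IS(KI(II))K
  →1  S(KI(II))K
  →2  SIK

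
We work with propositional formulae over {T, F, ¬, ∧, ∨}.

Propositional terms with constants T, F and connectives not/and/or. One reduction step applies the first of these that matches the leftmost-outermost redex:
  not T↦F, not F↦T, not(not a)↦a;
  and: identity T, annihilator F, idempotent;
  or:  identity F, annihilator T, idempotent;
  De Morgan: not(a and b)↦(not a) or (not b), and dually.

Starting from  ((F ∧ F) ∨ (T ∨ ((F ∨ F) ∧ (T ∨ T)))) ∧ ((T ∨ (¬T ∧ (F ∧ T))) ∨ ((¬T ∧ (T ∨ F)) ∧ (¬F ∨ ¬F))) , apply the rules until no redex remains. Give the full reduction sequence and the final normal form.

  start: ((F ∧ F) ∨ (T ∨ ((F ∨ F) ∧ (T ∨ T)))) ∧ ((T ∨ (¬T ∧ (F ∧ T))) ∨ ((¬T ∧ (T ∨ F)) ∧ (¬F ∨ ¬F)))
  [1] (F ∨ (T ∨ ((F ∨ F) ∧ (T ∨ T)))) ∧ ((T ∨ (¬T ∧ (F ∧ T))) ∨ ((¬T ∧ (T ∨ F)) ∧ (¬F ∨ ¬F)))
  [2] (T ∨ ((F ∨ F) ∧ (T ∨ T))) ∧ ((T ∨ (¬T ∧ (F ∧ T))) ∨ ((¬T ∧ (T ∨ F)) ∧ (¬F ∨ ¬F)))
  [3] T ∧ ((T ∨ (¬T ∧ (F ∧ T))) ∨ ((¬T ∧ (T ∨ F)) ∧ (¬F ∨ ¬F)))
  [4] (T ∨ (¬T ∧ (F ∧ T))) ∨ ((¬T ∧ (T ∨ F)) ∧ (¬F ∨ ¬F))
  [5] T ∨ ((¬T ∧ (T ∨ F)) ∧ (¬F ∨ ¬F))
  [6] T

Answer: normal form = T  (in 6 steps)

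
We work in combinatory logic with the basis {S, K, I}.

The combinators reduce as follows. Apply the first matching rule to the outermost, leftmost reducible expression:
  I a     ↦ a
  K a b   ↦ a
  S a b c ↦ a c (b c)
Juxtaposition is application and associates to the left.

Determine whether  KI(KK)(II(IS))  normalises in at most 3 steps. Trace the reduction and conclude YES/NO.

Answer: NO — after 3 steps the term is I(IS), not yet normal

Working:
  start: KI(KK)(II(IS))
  step 1: I(II(IS))
  step 2: II(IS)
  step 3: I(IS)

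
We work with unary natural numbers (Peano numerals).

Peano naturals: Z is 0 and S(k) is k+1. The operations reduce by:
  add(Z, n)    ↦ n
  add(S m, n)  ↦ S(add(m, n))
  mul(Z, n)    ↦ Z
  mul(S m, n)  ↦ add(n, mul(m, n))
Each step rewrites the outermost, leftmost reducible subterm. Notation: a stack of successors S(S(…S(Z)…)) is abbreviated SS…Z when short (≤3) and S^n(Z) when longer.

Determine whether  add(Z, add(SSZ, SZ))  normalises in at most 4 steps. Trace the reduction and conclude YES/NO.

  start: add(Z, add(SSZ, SZ))
  →1  add(SSZ, SZ)
  →2  S(add(SZ, SZ))
  →3  S(S(add(Z, SZ)))
  →4  SSSZ

Answer: YES — reaches normal form SSSZ in 4 ≤ 4 steps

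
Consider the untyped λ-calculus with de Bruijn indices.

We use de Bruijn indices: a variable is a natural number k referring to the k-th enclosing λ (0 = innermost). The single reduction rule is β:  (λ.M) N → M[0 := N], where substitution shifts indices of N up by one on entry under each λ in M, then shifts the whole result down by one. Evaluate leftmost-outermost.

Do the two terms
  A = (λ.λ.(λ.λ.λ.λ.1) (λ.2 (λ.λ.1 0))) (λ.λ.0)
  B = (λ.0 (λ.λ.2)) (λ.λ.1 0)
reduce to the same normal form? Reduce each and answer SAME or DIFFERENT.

Answer: DIFFERENT — A ⇓ λ.λ.λ.λ.1, B ⇓ λ.λ.λ.λ.1 0

Reduction:
Term A:
  start: (λ.λ.(λ.λ.λ.λ.1) (λ.2 (λ.λ.1 0))) (λ.λ.0)
  step 1: λ.(λ.λ.λ.λ.1) (λ.(λ.λ.0) (λ.λ.1 0))
  step 2: λ.λ.λ.λ.1

Term B:
  start: (λ.0 (λ.λ.2)) (λ.λ.1 0)
  step 1: (λ.λ.1 0) (λ.λ.λ.λ.1 0)
  step 2: λ.(λ.λ.λ.λ.1 0) 0
  step 3: λ.λ.λ.λ.1 0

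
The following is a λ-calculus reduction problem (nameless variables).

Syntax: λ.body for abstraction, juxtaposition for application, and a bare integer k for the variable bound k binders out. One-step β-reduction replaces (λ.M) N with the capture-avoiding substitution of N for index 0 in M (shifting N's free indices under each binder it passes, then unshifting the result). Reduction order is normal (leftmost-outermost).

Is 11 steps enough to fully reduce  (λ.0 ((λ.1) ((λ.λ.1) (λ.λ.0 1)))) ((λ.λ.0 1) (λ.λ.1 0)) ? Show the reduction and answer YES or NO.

Answer: YES — reaches normal form λ.λ.1 0 in 8 ≤ 11 steps

Working:
  start: (λ.0 ((λ.1) ((λ.λ.1) (λ.λ.0 1)))) ((λ.λ.0 1) (λ.λ.1 0))
  step 1: (λ.λ.0 1) (λ.λ.1 0) ((λ.(λ.λ.0 1) (λ.λ.1 0)) ((λ.λ.1) (λ.λ.0 1)))
  step 2: (λ.0 (λ.λ.1 0)) ((λ.(λ.λ.0 1) (λ.λ.1 0)) ((λ.λ.1) (λ.λ.0 1)))
  step 3: (λ.(λ.λ.0 1) (λ.λ.1 0)) ((λ.λ.1) (λ.λ.0 1)) (λ.λ.1 0)
  step 4: (λ.λ.0 1) (λ.λ.1 0) (λ.λ.1 0)
  step 5: (λ.0 (λ.λ.1 0)) (λ.λ.1 0)
  step 6: (λ.λ.1 0) (λ.λ.1 0)
  step 7: λ.(λ.λ.1 0) 0
  step 8: λ.λ.1 0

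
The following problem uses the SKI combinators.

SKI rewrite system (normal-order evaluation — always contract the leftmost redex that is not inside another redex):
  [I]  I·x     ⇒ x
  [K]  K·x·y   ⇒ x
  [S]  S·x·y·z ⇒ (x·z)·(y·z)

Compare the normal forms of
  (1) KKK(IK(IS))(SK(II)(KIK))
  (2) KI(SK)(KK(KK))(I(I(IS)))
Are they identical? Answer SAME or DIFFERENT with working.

Answer: SAME — A ⇓ KS, B ⇓ KS

Reduction:
Term A:
  start: KKK(IK(IS))(SK(II)(KIK))
  [1] K(IK(IS))(SK(II)(KIK))
  [2] IK(IS)
  [3] K(IS)
  [4] KS

Term B:
  start: KI(SK)(KK(KK))(I(I(IS)))
  [1] I(KK(KK))(I(I(IS)))
  [2] KK(KK)(I(I(IS)))
  [3] K(I(I(IS)))
  [4] K(I(IS))
  [5] K(IS)
  [6] KS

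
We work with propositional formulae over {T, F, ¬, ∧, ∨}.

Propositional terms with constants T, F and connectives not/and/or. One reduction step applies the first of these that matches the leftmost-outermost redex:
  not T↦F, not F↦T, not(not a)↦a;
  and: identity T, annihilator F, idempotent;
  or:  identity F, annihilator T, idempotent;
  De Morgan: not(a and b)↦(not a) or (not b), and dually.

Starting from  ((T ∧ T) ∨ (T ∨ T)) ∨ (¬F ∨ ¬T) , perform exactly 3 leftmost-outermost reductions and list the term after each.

Answer: after 3 steps: T

Reduction:
  start: ((T ∧ T) ∨ (T ∨ T)) ∨ (¬F ∨ ¬T)
  →1  (T ∨ (T ∨ T)) ∨ (¬F ∨ ¬T)
  →2  T ∨ (¬F ∨ ¬T)
  →3  T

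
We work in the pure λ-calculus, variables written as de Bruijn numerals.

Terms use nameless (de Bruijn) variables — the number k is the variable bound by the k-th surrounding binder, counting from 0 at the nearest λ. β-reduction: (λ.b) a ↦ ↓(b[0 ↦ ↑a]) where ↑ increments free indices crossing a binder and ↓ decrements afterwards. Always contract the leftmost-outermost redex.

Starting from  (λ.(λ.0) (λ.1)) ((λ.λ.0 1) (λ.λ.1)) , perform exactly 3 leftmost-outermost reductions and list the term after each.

Answer: after 3 steps: λ.λ.0 (λ.λ.1)

Derivation:
  start: (λ.(λ.0) (λ.1)) ((λ.λ.0 1) (λ.λ.1))
  [1] (λ.0) (λ.(λ.λ.0 1) (λ.λ.1))
  [2] λ.(λ.λ.0 1) (λ.λ.1)
  [3] λ.λ.0 (λ.λ.1)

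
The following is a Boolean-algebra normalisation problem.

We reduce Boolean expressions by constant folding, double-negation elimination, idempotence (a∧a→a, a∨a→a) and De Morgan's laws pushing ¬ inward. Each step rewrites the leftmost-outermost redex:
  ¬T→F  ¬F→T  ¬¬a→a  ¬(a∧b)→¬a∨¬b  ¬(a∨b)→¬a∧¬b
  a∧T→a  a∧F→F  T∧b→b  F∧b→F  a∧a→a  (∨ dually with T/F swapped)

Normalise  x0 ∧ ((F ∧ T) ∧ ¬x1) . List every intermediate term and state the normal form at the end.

Answer: normal form = F  (in 3 steps)

Working:
  start: x0 ∧ ((F ∧ T) ∧ ¬x1)
  →1  x0 ∧ (F ∧ ¬x1)
  →2  x0 ∧ F
  →3  F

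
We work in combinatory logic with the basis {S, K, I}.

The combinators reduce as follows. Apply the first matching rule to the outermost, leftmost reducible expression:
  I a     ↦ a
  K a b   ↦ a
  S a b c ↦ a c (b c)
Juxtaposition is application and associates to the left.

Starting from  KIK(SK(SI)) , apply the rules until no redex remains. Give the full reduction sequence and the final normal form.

  start: KIK(SK(SI))
  step 1: I(SK(SI))
  step 2: SK(SI)

Answer: normal form = SK(SI)  (in 2 steps)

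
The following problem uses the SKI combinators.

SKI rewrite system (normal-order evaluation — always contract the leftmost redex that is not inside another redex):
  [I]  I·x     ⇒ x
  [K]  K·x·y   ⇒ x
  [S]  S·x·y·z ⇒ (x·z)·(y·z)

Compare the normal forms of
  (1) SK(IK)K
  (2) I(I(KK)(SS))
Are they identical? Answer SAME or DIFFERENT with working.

Term A:
  start: SK(IK)K
  →1  KK(IKK)
  →2  K

Term B:
  start: I(I(KK)(SS))
  →1  I(KK)(SS)
  →2  KK(SS)
  →3  K

Answer: SAME — A ⇓ K, B ⇓ K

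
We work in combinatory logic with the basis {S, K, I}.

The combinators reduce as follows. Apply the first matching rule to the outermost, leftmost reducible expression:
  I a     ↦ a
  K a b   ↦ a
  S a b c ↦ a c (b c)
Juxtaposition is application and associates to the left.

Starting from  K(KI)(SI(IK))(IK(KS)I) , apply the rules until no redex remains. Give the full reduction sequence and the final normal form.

Answer: normal form = I  (in 2 steps)

Reduction:
  start: K(KI)(SI(IK))(IK(KS)I)
  →1  KI(IK(KS)I)
  →2  I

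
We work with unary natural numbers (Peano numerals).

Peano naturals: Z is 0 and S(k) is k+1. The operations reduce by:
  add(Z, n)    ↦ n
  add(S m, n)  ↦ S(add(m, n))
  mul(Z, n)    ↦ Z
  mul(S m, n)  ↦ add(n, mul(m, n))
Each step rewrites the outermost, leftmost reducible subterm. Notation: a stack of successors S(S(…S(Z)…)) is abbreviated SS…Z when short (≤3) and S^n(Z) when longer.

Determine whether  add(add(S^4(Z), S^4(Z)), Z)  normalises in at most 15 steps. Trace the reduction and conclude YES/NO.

  start: add(add(S^4(Z), S^4(Z)), Z)
  step 1: add(S(add(SSSZ, S^4(Z))), Z)
  step 2: S(add(add(SSSZ, S^4(Z)), Z))
  step 3: S(add(S(add(SSZ, S^4(Z))), Z))
  step 4: S(S(add(add(SSZ, S^4(Z)), Z)))
  step 5: S(S(add(S(add(SZ, S^4(Z))), Z)))
  step 6: S(S(S(add(add(SZ, S^4(Z)), Z))))
  step 7: S(S(S(add(S(add(Z, S^4(Z))), Z))))
  step 8: S(S(S(S(add(add(Z, S^4(Z)), Z)))))
  step 9: S(S(S(S(add(S^4(Z), Z)))))
  step 10: S(S(S(S(S(add(SSSZ, Z))))))
  step 11: S(S(S(S(S(S(add(SSZ, Z)))))))
  step 12: S(S(S(S(S(S(S(add(SZ, Z))))))))
  step 13: S(S(S(S(S(S(S(S(add(Z, Z)))))))))
  step 14: S^8(Z)

Answer: YES — reaches normal form S^8(Z) in 14 ≤ 15 steps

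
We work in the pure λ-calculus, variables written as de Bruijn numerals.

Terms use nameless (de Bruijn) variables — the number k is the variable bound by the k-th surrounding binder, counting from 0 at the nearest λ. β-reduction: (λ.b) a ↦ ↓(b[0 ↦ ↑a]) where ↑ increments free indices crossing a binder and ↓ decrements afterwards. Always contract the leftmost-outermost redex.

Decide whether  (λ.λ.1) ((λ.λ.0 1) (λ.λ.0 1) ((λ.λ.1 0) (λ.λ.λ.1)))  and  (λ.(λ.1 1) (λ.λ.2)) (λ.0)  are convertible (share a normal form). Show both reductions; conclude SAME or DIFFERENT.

Term A:
  start: (λ.λ.1) ((λ.λ.0 1) (λ.λ.0 1) ((λ.λ.1 0) (λ.λ.λ.1)))
  →1  λ.(λ.λ.0 1) (λ.λ.0 1) ((λ.λ.1 0) (λ.λ.λ.1))
  →2  λ.(λ.0 (λ.λ.0 1)) ((λ.λ.1 0) (λ.λ.λ.1))
  →3  λ.(λ.λ.1 0) (λ.λ.λ.1) (λ.λ.0 1)
  →4  λ.(λ.(λ.λ.λ.1) 0) (λ.λ.0 1)
  →5  λ.(λ.λ.λ.1) (λ.λ.0 1)
  →6  λ.λ.λ.1

Term B:
  start: (λ.(λ.1 1) (λ.λ.2)) (λ.0)
  →1  (λ.(λ.0) (λ.0)) (λ.λ.λ.0)
  →2  (λ.0) (λ.0)
  →3  λ.0

Answer: DIFFERENT — A ⇓ λ.λ.λ.1, B ⇓ λ.0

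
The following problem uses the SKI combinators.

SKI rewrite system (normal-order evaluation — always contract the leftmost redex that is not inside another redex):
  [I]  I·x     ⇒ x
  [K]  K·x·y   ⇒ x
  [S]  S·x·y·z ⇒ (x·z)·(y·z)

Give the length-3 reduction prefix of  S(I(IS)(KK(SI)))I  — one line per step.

Answer: after 3 steps: S(SK)I

Derivation:
  start: S(I(IS)(KK(SI)))I
  [1] S(IS(KK(SI)))I
  [2] S(S(KK(SI)))I
  [3] S(SK)I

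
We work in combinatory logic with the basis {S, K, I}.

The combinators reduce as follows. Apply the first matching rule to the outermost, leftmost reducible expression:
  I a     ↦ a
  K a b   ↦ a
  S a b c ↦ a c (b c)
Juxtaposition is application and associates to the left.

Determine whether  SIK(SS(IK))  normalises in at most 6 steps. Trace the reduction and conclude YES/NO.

  start: SIK(SS(IK))
  step 1: I(SS(IK))(K(SS(IK)))
  step 2: SS(IK)(K(SS(IK)))
  step 3: S(K(SS(IK)))(IK(K(SS(IK))))
  step 4: S(K(SSK))(IK(K(SS(IK))))
  step 5: S(K(SSK))(K(K(SS(IK))))
  step 6: S(K(SSK))(K(K(SSK)))

Answer: YES — reaches normal form S(K(SSK))(K(K(SSK))) in 6 ≤ 6 steps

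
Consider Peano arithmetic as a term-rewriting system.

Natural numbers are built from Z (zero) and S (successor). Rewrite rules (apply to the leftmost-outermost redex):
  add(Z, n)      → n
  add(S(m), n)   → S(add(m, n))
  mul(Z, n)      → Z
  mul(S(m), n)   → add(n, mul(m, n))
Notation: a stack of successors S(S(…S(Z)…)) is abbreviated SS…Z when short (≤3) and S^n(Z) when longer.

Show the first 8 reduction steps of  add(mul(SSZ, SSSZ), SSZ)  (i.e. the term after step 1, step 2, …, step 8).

Answer: after 8 steps: S(S(S(add(mul(SZ, SSSZ), SSZ))))

Derivation:
  start: add(mul(SSZ, SSSZ), SSZ)
  [1] add(add(SSSZ, mul(SZ, SSSZ)), SSZ)
  [2] add(S(add(SSZ, mul(SZ, SSSZ))), SSZ)
  [3] S(add(add(SSZ, mul(SZ, SSSZ)), SSZ))
  [4] S(add(S(add(SZ, mul(SZ, SSSZ))), SSZ))
  [5] S(S(add(add(SZ, mul(SZ, SSSZ)), SSZ)))
  [6] S(S(add(S(add(Z, mul(SZ, SSSZ))), SSZ)))
  [7] S(S(S(add(add(Z, mul(SZ, SSSZ)), SSZ))))
  [8] S(S(S(add(mul(SZ, SSSZ), SSZ))))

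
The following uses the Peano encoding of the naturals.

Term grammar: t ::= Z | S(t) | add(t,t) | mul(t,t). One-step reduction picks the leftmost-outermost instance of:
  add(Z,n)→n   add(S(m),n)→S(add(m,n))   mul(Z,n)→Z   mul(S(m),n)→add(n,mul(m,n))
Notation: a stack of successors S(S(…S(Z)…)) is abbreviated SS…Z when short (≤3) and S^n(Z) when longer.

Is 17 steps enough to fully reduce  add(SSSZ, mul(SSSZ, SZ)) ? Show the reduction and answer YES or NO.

  start: add(SSSZ, mul(SSSZ, SZ))
  [1] S(add(SSZ, mul(SSSZ, SZ)))
  [2] S(S(add(SZ, mul(SSSZ, SZ))))
  [3] S(S(S(add(Z, mul(SSSZ, SZ)))))
  [4] S(S(S(mul(SSSZ, SZ))))
  [5] S(S(S(add(SZ, mul(SSZ, SZ)))))
  [6] S(S(S(S(add(Z, mul(SSZ, SZ))))))
  [7] S(S(S(S(mul(SSZ, SZ)))))
  [8] S(S(S(S(add(SZ, mul(SZ, SZ))))))
  [9] S(S(S(S(S(add(Z, mul(SZ, SZ)))))))
  [10] S(S(S(S(S(mul(SZ, SZ))))))
  [11] S(S(S(S(S(add(SZ, mul(Z, SZ)))))))
  [12] S(S(S(S(S(S(add(Z, mul(Z, SZ))))))))
  [13] S(S(S(S(S(S(mul(Z, SZ)))))))
  [14] S^6(Z)

Answer: YES — reaches normal form S^6(Z) in 14 ≤ 17 steps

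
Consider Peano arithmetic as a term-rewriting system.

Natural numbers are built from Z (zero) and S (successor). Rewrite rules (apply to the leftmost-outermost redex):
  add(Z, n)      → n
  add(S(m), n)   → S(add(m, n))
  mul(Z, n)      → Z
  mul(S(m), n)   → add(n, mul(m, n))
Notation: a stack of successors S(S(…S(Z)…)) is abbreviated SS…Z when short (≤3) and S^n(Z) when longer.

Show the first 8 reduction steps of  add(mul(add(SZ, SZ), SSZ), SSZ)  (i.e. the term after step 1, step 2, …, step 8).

  start: add(mul(add(SZ, SZ), SSZ), SSZ)
  →1  add(mul(S(add(Z, SZ)), SSZ), SSZ)
  →2  add(add(SSZ, mul(add(Z, SZ), SSZ)), SSZ)
  →3  add(S(add(SZ, mul(add(Z, SZ), SSZ))), SSZ)
  →4  S(add(add(SZ, mul(add(Z, SZ), SSZ)), SSZ))
  →5  S(add(S(add(Z, mul(add(Z, SZ), SSZ))), SSZ))
  →6  S(S(add(add(Z, mul(add(Z, SZ), SSZ)), SSZ)))
  →7  S(S(add(mul(add(Z, SZ), SSZ), SSZ)))
  →8  S(S(add(mul(SZ, SSZ), SSZ)))

Answer: after 8 steps: S(S(add(mul(SZ, SSZ), SSZ)))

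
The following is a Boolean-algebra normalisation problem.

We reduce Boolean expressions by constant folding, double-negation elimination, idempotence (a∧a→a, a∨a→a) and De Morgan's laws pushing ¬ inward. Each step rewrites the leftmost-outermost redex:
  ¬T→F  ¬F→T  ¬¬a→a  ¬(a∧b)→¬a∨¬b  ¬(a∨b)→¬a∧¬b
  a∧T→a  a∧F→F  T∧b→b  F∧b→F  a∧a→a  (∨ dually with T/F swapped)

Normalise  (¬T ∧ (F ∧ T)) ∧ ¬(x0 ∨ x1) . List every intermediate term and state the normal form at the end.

  start: (¬T ∧ (F ∧ T)) ∧ ¬(x0 ∨ x1)
  →1  (F ∧ (F ∧ T)) ∧ ¬(x0 ∨ x1)
  →2  F ∧ ¬(x0 ∨ x1)
  →3  F

Answer: normal form = F  (in 3 steps)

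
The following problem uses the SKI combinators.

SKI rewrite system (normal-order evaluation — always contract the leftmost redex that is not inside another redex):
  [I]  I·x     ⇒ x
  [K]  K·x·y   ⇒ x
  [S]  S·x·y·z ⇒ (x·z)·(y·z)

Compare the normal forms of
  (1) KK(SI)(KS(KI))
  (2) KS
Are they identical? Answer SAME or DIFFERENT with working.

Term A:
  start: KK(SI)(KS(KI))
  step 1: K(KS(KI))
  step 2: KS

Term B:
  start: KS

Answer: SAME — A ⇓ KS, B ⇓ KS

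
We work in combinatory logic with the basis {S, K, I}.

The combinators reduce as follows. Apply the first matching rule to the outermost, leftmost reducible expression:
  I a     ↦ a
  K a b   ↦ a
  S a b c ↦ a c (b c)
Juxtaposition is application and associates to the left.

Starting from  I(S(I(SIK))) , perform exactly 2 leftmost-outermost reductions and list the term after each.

Answer: after 2 steps: S(SIK)

Reduction:
  start: I(S(I(SIK)))
  [1] S(I(SIK))
  [2] S(SIK)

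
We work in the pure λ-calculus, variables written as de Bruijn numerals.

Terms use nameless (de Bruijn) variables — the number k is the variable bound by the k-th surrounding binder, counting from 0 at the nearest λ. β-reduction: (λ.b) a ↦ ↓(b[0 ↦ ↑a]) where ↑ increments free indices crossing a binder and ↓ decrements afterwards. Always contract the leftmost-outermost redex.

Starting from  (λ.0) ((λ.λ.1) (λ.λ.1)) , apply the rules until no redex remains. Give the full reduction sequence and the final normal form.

Answer: normal form = λ.λ.λ.1  (in 2 steps)

Derivation:
  start: (λ.0) ((λ.λ.1) (λ.λ.1))
  [1] (λ.λ.1) (λ.λ.1)
  [2] λ.λ.λ.1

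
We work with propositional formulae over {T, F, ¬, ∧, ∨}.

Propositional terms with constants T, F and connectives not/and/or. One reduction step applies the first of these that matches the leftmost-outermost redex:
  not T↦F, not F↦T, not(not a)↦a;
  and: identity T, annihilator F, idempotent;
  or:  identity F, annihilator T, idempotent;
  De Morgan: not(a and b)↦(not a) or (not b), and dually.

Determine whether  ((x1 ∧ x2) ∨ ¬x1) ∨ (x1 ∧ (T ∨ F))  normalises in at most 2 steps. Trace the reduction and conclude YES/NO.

  start: ((x1 ∧ x2) ∨ ¬x1) ∨ (x1 ∧ (T ∨ F))
  step 1: ((x1 ∧ x2) ∨ ¬x1) ∨ (x1 ∧ T)
  step 2: ((x1 ∧ x2) ∨ ¬x1) ∨ x1

Answer: YES — reaches normal form ((x1 ∧ x2) ∨ ¬x1) ∨ x1 in 2 ≤ 2 steps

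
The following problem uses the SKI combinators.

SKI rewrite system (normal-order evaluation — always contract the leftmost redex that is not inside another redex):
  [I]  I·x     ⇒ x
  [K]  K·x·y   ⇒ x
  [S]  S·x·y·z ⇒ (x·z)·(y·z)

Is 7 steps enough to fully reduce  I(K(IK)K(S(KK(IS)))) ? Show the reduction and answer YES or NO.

Answer: YES — reaches normal form K(SK) in 4 ≤ 7 steps

Reduction:
  start: I(K(IK)K(S(KK(IS))))
  step 1: K(IK)K(S(KK(IS)))
  step 2: IK(S(KK(IS)))
  step 3: K(S(KK(IS)))
  step 4: K(SK)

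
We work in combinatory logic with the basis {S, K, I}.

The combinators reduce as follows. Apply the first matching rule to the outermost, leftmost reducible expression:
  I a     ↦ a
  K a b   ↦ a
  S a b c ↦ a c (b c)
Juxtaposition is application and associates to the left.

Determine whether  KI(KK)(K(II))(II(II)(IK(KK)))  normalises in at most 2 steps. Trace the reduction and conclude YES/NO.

Answer: NO — after 2 steps the term is K(II)(II(II)(IK(KK))), not yet normal

Reduction:
  start: KI(KK)(K(II))(II(II)(IK(KK)))
  [1] I(K(II))(II(II)(IK(KK)))
  [2] K(II)(II(II)(IK(KK)))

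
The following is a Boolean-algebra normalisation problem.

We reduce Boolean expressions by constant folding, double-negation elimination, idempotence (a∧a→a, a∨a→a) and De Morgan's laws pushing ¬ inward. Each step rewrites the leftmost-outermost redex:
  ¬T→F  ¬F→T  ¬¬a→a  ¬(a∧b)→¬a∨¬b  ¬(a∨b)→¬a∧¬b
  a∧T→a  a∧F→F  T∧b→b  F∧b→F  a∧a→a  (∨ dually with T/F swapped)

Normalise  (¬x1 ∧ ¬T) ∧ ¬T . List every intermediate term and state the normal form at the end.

Answer: normal form = F  (in 3 steps)

Derivation:
  start: (¬x1 ∧ ¬T) ∧ ¬T
  step 1: (¬x1 ∧ F) ∧ ¬T
  step 2: F ∧ ¬T
  step 3: F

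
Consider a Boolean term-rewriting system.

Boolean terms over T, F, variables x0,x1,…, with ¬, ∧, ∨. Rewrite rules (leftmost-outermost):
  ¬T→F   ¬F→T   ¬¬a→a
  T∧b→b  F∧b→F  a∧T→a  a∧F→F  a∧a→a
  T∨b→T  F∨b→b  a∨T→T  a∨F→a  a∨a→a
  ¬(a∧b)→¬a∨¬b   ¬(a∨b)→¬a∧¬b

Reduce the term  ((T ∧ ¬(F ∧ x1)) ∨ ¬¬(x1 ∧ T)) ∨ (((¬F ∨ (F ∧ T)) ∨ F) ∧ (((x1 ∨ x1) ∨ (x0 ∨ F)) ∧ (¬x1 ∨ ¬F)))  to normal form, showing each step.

  start: ((T ∧ ¬(F ∧ x1)) ∨ ¬¬(x1 ∧ T)) ∨ (((¬F ∨ (F ∧ T)) ∨ F) ∧ (((x1 ∨ x1) ∨ (x0 ∨ F)) ∧ (¬x1 ∨ ¬F)))
  →1  (¬(F ∧ x1) ∨ ¬¬(x1 ∧ T)) ∨ (((¬F ∨ (F ∧ T)) ∨ F) ∧ (((x1 ∨ x1) ∨ (x0 ∨ F)) ∧ (¬x1 ∨ ¬F)))
  →2  ((¬F ∨ ¬x1) ∨ ¬¬(x1 ∧ T)) ∨ (((¬F ∨ (F ∧ T)) ∨ F) ∧ (((x1 ∨ x1) ∨ (x0 ∨ F)) ∧ (¬x1 ∨ ¬F)))
  →3  ((T ∨ ¬x1) ∨ ¬¬(x1 ∧ T)) ∨ (((¬F ∨ (F ∧ T)) ∨ F) ∧ (((x1 ∨ x1) ∨ (x0 ∨ F)) ∧ (¬x1 ∨ ¬F)))
  →4  (T ∨ ¬¬(x1 ∧ T)) ∨ (((¬F ∨ (F ∧ T)) ∨ F) ∧ (((x1 ∨ x1) ∨ (x0 ∨ F)) ∧ (¬x1 ∨ ¬F)))
  →5  T ∨ (((¬F ∨ (F ∧ T)) ∨ F) ∧ (((x1 ∨ x1) ∨ (x0 ∨ F)) ∧ (¬x1 ∨ ¬F)))
  →6  T

Answer: normal form = T  (in 6 steps)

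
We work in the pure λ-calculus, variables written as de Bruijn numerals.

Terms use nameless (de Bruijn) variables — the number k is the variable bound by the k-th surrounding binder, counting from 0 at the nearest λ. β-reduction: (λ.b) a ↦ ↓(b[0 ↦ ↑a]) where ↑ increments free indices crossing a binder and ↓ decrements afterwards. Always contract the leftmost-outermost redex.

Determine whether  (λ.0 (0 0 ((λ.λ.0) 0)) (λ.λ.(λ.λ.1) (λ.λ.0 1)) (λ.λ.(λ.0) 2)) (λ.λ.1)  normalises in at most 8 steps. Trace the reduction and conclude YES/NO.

Answer: YES — reaches normal form λ.λ.λ.λ.λ.1 in 7 ≤ 8 steps

Working:
  start: (λ.0 (0 0 ((λ.λ.0) 0)) (λ.λ.(λ.λ.1) (λ.λ.0 1)) (λ.λ.(λ.0) 2)) (λ.λ.1)
  →1  (λ.λ.1) ((λ.λ.1) (λ.λ.1) ((λ.λ.0) (λ.λ.1))) (λ.λ.(λ.λ.1) (λ.λ.0 1)) (λ.λ.(λ.0) (λ.λ.1))
  →2  (λ.(λ.λ.1) (λ.λ.1) ((λ.λ.0) (λ.λ.1))) (λ.λ.(λ.λ.1) (λ.λ.0 1)) (λ.λ.(λ.0) (λ.λ.1))
  →3  (λ.λ.1) (λ.λ.1) ((λ.λ.0) (λ.λ.1)) (λ.λ.(λ.0) (λ.λ.1))
  →4  (λ.λ.λ.1) ((λ.λ.0) (λ.λ.1)) (λ.λ.(λ.0) (λ.λ.1))
  →5  (λ.λ.1) (λ.λ.(λ.0) (λ.λ.1))
  →6  λ.λ.λ.(λ.0) (λ.λ.1)
  →7  λ.λ.λ.λ.λ.1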